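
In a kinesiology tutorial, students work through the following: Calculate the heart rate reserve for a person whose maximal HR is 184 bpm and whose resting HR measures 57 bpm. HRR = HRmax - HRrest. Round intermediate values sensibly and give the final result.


HRmax = 184 bpm
HRrest = 57 bpm
HRR = 184 - 57 = 127 bpm

127 bpm


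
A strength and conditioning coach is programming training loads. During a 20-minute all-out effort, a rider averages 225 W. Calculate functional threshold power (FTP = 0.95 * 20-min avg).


FTP = 0.95 * 225
= 213.75 W

213.75 W


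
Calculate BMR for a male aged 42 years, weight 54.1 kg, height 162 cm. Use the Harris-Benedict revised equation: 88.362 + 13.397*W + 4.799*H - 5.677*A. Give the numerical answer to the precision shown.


Substituting values:
W term = 13.397 * 54.1 = 724.7777
H term = 4.799 * 162 = 777.438
A term = 5.677 * 42 = 238.434
BMR = 1352.14 kcal/day

1352.14 kcal/day


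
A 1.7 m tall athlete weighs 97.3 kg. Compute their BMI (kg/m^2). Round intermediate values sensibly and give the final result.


height^2 = 2.89 m^2
BMI = 97.3 / 2.89 = 33.67 kg/m^2

33.67 kg/m^2


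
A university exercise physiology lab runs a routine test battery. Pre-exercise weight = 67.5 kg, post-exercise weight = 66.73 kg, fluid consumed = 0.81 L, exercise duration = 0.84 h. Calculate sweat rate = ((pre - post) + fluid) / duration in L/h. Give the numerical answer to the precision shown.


Weight loss = 67.5 - 66.73 = 0.77 kg (approx L)
Total sweat = 0.77 + 0.81 = 1.58 L
Sweat rate = 1.58 / 0.84 = 1.881 L/h

1.881 L/h


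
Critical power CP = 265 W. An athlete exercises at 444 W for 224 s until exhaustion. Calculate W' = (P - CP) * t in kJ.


P - CP = 444 - 265 = 179 W
W' = 179 * 224 = 40096 J
= 40096 / 1000 = 40.096 kJ

40.096 kJ


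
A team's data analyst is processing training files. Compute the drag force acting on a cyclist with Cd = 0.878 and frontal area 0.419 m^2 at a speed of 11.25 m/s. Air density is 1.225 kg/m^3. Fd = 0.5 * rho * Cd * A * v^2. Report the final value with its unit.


Step 1: v^2 = 126.5625
Step 2: Fd = 0.5 * 1.225 * 0.878 * 0.419 * 126.5625
= 28.518 N

28.518 N


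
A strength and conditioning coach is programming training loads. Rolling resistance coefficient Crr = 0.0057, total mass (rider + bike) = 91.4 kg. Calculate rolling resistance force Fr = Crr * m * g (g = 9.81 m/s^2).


Fr = Crr * m * g
= 0.0057 * 91.4 * 9.81
= 5.111 N

5.111 N


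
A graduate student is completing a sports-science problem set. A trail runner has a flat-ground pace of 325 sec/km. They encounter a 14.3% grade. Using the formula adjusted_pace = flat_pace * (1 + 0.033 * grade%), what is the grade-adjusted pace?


Grade factor = 1 + 0.033 * 14.3 = 1.4719
Adjusted = 325 * 1.4719 = 478.37 sec/km

478.37 s/km


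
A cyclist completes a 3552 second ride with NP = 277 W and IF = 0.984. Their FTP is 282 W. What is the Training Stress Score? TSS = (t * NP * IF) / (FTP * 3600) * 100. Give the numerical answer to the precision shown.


t * NP * IF = 3552 * 277 * 0.984 = 968161.536
FTP * 3600 = 1015200
TSS = (968161.536 / 1015200) * 100 = 95.37

95.37 TSS


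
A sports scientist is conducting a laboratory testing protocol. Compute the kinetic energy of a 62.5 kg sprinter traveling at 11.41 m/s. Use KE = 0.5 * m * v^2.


Velocity squared = 130.1881
KE = 0.5 * 62.5 * 130.1881 = 4068.38 J

4068.38 J


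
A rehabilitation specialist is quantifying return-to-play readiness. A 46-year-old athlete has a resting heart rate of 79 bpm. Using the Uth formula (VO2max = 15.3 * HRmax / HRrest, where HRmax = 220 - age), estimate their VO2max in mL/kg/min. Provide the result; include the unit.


HRmax = 220 - 46 = 174 bpm
Ratio = HRmax / HRrest = 174 / 79 = 2.2025
VO2max = 15.3 * 2.2025 = 33.7 mL/kg/min

33.7 mL/kg/min


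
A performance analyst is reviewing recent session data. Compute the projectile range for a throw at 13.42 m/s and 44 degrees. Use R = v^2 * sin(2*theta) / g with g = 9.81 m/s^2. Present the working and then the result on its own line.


Two times the angle = 88 degrees
sin(88) = 0.999391
R = 180.0964 * 0.999391 / 9.81 = 18.347 m

18.347 m


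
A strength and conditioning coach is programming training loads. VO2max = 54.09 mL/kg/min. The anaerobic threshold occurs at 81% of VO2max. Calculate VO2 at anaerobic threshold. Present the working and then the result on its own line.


AT fraction = 81 / 100 = 0.81
AT VO2 = 54.09 * 0.81
= 43.81 mL/kg/min

43.81 mL/kg/min


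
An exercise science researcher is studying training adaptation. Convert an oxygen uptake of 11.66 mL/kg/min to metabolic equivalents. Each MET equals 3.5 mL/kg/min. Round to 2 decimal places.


One MET = 3.5 mL/kg/min
Number of METs = 11.66 / 3.5
= 3.33 METs

3.33 METs


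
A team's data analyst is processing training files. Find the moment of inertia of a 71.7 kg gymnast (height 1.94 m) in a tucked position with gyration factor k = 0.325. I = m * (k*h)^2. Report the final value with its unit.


Radius of gyration = 0.325 * 1.94 = 0.6305 m
I = 71.7 * 0.6305^2
= 71.7 * 0.39753
= 28.503 kg*m^2

28.503 kg*m^2


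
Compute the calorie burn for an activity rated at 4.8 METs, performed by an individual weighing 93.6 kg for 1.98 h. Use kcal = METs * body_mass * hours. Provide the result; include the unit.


Product of METs and mass = 4.8 * 93.6 = 449.28
Total kcal = 449.28 * 1.98 = 889.57 kcal

889.57 kcal


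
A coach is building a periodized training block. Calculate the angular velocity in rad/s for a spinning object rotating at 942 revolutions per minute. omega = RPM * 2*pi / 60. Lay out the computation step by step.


omega = RPM * 2*pi / 60
= 942 * 6.28318531 / 60
= 98.646 rad/s

98.646 rad/s


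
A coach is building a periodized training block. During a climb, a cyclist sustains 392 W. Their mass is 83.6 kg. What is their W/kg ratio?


Power-to-weight = 392 W / 83.6 kg
= 4.689 W/kg

4.689 W/kg


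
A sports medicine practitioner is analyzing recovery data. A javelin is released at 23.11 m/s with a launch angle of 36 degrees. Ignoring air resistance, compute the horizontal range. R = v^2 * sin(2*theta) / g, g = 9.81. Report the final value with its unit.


Launch speed squared = 534.0721
sin(2 * 36 deg) = 0.951057
Range = 534.0721 * 0.951057 / 9.81
= 51.777 m

51.777 m


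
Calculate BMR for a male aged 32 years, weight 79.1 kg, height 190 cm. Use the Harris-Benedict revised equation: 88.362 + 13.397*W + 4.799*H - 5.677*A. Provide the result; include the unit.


Substituting values:
W term = 13.397 * 79.1 = 1059.7027
H term = 4.799 * 190 = 911.81
A term = 5.677 * 32 = 181.664
BMR = 1878.21 kcal/day

1878.21 kcal/day


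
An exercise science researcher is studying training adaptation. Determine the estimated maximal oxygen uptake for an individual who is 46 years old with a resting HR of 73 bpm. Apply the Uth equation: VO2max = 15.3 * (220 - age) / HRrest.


HRmax = 220 - 46 = 174
VO2max = 15.3 * (174 / 73)
= 15.3 * 2.3836
= 36.47 mL/kg/min

36.47 mL/kg/min


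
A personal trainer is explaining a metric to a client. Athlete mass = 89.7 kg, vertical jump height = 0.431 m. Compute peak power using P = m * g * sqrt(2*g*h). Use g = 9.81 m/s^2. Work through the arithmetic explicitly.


sqrt(2 * 9.81 * 0.431) = sqrt(8.45622) = 2.907958 m/s
P = 89.7 * 9.81 * 2.907958
= 2558.88 W

2558.88 W


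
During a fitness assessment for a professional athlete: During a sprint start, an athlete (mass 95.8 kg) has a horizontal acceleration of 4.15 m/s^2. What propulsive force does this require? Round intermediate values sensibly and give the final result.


Propulsive force = mass * acceleration
= 95.8 kg * 4.15 m/s^2
= 397.57 N

397.57 N


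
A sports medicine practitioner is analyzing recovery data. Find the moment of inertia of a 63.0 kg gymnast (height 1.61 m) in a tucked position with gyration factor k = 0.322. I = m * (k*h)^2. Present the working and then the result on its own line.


Radius of gyration = 0.322 * 1.61 = 0.51842 m
I = 63.0 * 0.51842^2
= 63.0 * 0.268759
= 16.932 kg*m^2

16.932 kg*m^2


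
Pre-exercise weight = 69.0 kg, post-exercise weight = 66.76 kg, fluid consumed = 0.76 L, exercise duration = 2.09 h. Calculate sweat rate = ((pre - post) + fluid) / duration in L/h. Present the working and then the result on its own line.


Weight loss = 69.0 - 66.76 = 2.24 kg (approx L)
Total sweat = 2.24 + 0.76 = 3.0 L
Sweat rate = 3.0 / 2.09 = 1.435 L/h

1.435 L/h


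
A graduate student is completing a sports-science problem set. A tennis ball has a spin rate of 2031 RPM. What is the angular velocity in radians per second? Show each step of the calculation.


Convert RPM to rad/s: multiply by 2*pi and divide by 60
omega = 2031 * 2 * pi / 60
= 212.686 rad/s

212.686 rad/s


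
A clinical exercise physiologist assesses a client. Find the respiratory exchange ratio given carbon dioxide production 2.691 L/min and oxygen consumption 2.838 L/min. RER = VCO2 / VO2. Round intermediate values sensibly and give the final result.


VCO2 = 2.691 L/min
VO2 = 2.838 L/min
RER = 2.691 / 2.838 = 0.9482

0.9482


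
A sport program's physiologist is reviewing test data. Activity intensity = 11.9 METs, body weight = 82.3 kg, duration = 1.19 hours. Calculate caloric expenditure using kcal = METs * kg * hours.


kcal = 11.9 * 82.3 * 1.19
= 979.37 * 1.19
= 1165.45 kcal

1165.45 kcal


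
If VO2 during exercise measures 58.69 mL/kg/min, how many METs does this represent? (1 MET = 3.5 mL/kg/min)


METs = VO2 / 3.5 = 58.69 / 3.5 = 16.77

16.77 METs


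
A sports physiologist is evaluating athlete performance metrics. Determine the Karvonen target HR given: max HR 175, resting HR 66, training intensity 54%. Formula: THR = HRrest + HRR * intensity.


HRR = HRmax - HRrest = 175 - 66 = 109
THR = 66 + 109 * 0.54
= 124.86 bpm

124.86 bpm


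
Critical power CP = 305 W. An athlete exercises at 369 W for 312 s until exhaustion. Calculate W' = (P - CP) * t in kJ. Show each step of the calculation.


P - CP = 369 - 305 = 64 W
W' = 64 * 312 = 19968 J
= 19968 / 1000 = 19.968 kJ

19.968 kJ


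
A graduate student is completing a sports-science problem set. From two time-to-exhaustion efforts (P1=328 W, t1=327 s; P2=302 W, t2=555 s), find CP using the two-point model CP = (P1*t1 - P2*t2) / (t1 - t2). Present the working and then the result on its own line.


Work in trial 1 = 107256 J
Work in trial 2 = 167610 J
Delta work = -60354 J
Delta time = -228 s
CP = -60354 / -228 = 264.71 W

264.71 W


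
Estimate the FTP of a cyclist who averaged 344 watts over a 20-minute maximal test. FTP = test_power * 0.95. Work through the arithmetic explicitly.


FTP = 344 * 0.95 = 326.8 W

326.8 W


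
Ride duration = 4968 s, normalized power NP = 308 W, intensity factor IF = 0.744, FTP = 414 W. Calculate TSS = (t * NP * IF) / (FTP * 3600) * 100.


Numerator = 4968 * 308 * 0.744 = 1138427.136
Denominator = 414 * 3600 = 1490400
TSS = 1138427.136 / 1490400 * 100
= 76.38

76.38 TSS


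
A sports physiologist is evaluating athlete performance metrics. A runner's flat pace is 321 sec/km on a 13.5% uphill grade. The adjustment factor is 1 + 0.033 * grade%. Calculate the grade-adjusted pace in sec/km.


Factor = 1 + 0.033 * 13.5 = 1.4455
Adjusted pace = 321 * 1.4455
= 464.01 sec/km

464.01 s/km


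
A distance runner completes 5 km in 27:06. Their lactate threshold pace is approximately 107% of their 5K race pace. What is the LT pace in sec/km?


Convert to seconds: 27 min 6 s = 1626 s
Pace per km = 1626 / 5 = 325.2 s/km
LT pace = 325.2 * 1.07 = 347.96 s/km

347.96 s/km


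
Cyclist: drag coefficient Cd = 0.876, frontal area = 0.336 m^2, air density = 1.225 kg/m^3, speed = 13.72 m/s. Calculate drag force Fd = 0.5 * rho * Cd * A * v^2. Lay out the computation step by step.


v^2 = 13.72^2 = 188.2384
Fd = 0.5 * 1.225 * 0.876 * 0.336 * 188.2384
= 33.936 N

33.936 N


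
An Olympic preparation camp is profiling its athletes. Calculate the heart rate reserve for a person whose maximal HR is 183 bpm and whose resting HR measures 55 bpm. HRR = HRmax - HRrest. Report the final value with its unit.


HRmax = 183 bpm
HRrest = 55 bpm
HRR = 183 - 55 = 128 bpm

128 bpm


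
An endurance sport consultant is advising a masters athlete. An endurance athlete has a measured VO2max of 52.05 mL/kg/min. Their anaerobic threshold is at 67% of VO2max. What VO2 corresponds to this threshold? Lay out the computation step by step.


Anaerobic threshold VO2 = VO2max * 67%
= 52.05 * 0.67
= 34.87 mL/kg/min

34.87 mL/kg/min


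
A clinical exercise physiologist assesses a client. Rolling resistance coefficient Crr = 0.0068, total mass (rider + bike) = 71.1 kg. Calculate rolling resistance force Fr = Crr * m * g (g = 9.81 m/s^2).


Fr = Crr * m * g
= 0.0068 * 71.1 * 9.81
= 4.743 N

4.743 N


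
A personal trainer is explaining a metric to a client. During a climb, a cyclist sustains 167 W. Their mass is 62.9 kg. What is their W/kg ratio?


Power-to-weight = 167 W / 62.9 kg
= 2.655 W/kg

2.655 W/kg


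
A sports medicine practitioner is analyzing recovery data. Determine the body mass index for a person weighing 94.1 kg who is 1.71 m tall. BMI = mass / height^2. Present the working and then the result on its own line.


BMI = mass / height^2
= 94.1 / 1.71^2
= 94.1 / 2.9241
= 32.18 kg/m^2

32.18 kg/m^2


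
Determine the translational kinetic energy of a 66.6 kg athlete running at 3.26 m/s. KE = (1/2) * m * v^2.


KE = 0.5 * m * v^2
= 0.5 * 66.6 * 3.26^2
= 0.5 * 66.6 * 10.6276
= 353.9 J

353.9 J


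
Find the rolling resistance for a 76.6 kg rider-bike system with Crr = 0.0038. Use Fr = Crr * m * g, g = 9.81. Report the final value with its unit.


m * g = 76.6 * 9.81 = 751.446 N
Fr = 0.0038 * 751.446 = 2.855 N

2.855 N


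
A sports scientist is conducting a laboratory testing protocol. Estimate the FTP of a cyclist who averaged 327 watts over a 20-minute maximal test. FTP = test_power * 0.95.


FTP = 327 * 0.95 = 310.65 W

310.65 W


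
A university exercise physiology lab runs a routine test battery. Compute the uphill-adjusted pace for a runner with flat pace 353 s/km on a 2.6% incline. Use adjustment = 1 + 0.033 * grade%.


Adjustment factor = 1 + 0.033 * 2.6 = 1.0858
Grade-adjusted pace = 353 * 1.0858 = 383.29 s/km

383.29 s/km


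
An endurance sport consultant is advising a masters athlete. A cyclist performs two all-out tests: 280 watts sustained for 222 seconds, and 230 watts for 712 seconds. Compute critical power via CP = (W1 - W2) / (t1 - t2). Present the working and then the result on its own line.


W1 = P1 * t1 = 280 * 222 = 62160 J
W2 = P2 * t2 = 230 * 712 = 163760 J
CP = (62160 - 163760) / (222 - 712)
= 207.35 W

207.35 W


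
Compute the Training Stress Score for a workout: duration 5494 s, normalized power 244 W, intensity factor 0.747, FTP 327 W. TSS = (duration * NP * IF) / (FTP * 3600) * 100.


Product = 5494 * 244 * 0.747 = 1001380.392
Base = 327 * 3600 = 1177200
TSS = 1001380.392 / 1177200 * 100 = 85.06

85.06 TSS


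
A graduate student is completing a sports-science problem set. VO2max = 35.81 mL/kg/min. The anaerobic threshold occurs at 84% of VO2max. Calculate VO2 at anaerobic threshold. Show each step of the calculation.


AT fraction = 84 / 100 = 0.84
AT VO2 = 35.81 * 0.84
= 30.08 mL/kg/min

30.08 mL/kg/min


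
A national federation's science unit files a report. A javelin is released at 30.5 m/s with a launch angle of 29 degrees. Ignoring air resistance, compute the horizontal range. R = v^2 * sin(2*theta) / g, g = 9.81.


Launch speed squared = 930.25
sin(2 * 29 deg) = 0.848048
Range = 930.25 * 0.848048 / 9.81
= 80.418 m

80.418 m


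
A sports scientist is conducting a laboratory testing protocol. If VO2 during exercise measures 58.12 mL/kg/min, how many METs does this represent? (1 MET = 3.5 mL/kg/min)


METs = VO2 / 3.5 = 58.12 / 3.5 = 16.61

16.61 METs


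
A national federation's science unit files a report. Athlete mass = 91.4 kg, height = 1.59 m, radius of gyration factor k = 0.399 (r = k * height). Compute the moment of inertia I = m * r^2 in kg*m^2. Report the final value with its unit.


r = k * height = 0.399 * 1.59 = 0.63441 m
r^2 = 0.63441^2 = 0.402476
I = 91.4 * 0.402476 = 36.786 kg*m^2

36.786 kg*m^2


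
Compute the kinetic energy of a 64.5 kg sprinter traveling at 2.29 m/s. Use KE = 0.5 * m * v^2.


Velocity squared = 5.2441
KE = 0.5 * 64.5 * 5.2441 = 169.12 J

169.12 J


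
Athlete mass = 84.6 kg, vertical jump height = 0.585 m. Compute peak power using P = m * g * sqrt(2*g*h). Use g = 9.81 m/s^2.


sqrt(2 * 9.81 * 0.585) = sqrt(11.4777) = 3.387875 m/s
P = 84.6 * 9.81 * 3.387875
= 2811.69 W

2811.69 W


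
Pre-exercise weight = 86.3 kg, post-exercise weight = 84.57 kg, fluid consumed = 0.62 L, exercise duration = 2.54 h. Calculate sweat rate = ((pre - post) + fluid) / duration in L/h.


Weight loss = 86.3 - 84.57 = 1.73 kg (approx L)
Total sweat = 1.73 + 0.62 = 2.35 L
Sweat rate = 2.35 / 2.54 = 0.925 L/h

0.925 L/h


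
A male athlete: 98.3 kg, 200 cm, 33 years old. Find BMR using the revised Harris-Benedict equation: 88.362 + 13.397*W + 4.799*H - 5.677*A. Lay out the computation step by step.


Intercept = 88.362
Weight contribution = 13.397 * 98.3 = 1316.9251
Height contribution = 4.799 * 200 = 959.8
Age contribution = 5.677 * 33 = 187.341
BMR = 88.362 + 1316.9251 + 959.8 - 187.341
= 2177.75 kcal/day

2177.75 kcal/day


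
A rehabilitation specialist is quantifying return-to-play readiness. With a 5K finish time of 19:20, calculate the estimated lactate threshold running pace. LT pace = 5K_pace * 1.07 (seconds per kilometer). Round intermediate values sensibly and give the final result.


Race duration = 1160 s for 5 km
Average pace = 1160 / 5 = 232.0 s/km
LT pace = 232.0 * 1.07
= 248.24 s/km

248.24 s/km


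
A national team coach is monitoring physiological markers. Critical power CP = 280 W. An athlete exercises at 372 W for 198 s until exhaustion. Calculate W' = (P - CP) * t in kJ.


P - CP = 372 - 280 = 92 W
W' = 92 * 198 = 18216 J
= 18216 / 1000 = 18.216 kJ

18.216 kJ


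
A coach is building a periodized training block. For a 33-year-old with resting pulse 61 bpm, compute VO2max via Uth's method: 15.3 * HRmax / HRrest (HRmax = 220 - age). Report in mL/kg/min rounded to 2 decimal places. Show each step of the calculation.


Step 1: HRmax = 220 - 33 = 187 bpm
Step 2: Ratio = 187 / 61 = 3.0656
Step 3: VO2max = 15.3 * 3.0656 = 46.9 mL/kg/min

46.9 mL/kg/min


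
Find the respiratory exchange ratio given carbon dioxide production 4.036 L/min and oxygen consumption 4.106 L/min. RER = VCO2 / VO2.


VCO2 = 4.036 L/min
VO2 = 4.106 L/min
RER = 4.036 / 4.106 = 0.983

0.983


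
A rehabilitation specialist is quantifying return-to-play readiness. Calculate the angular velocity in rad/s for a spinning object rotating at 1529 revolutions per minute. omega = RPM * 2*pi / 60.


omega = RPM * 2*pi / 60
= 1529 * 6.28318531 / 60
= 160.117 rad/s

160.117 rad/s


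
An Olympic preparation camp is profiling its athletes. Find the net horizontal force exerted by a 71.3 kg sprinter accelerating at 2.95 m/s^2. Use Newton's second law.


Newton's second law: F = m * a
F = 71.3 * 2.95 = 210.34 N

210.34 N


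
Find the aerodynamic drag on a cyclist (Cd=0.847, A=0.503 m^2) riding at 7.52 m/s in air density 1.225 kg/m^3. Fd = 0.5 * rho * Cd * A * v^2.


Fd = 0.5 * 1.225 * 0.847 * 0.503 * 7.52^2
= 0.5 * 1.225 * 0.847 * 0.503 * 56.5504
= 14.757 N

14.757 N


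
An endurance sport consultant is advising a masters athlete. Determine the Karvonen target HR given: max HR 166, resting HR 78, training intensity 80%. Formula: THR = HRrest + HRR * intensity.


HRR = HRmax - HRrest = 166 - 78 = 88
THR = 78 + 88 * 0.8
= 148.4 bpm

148.4 bpm


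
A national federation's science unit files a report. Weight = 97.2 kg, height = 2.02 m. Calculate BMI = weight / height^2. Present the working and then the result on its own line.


height^2 = 2.02^2 = 4.0804
BMI = 97.2 / 4.0804 = 23.82 kg/m^2

23.82 kg/m^2


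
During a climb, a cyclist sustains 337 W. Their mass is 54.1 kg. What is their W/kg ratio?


Power-to-weight = 337 W / 54.1 kg
= 6.229 W/kg

6.229 W/kg


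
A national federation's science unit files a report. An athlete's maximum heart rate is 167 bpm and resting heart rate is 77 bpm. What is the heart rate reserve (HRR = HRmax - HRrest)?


HRR = HRmax - HRrest
= 167 - 77
= 90 bpm

90 bpm


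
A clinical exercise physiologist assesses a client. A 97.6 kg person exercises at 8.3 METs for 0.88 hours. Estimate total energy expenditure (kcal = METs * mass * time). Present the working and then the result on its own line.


Energy = METs * mass(kg) * time(h)
= 8.3 * 97.6 * 0.88
= 712.87 kcal

712.87 kcal


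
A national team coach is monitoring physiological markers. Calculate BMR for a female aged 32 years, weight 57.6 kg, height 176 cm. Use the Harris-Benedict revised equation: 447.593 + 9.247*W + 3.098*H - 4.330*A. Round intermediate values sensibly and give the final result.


Substituting values:
W term = 9.247 * 57.6 = 532.6272
H term = 3.098 * 176 = 545.248
A term = 4.330 * 32 = 138.56
BMR = 1386.91 kcal/day

1386.91 kcal/day


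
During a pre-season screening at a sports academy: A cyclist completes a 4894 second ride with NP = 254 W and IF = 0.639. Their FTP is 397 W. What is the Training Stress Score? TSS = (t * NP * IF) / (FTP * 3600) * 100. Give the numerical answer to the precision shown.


t * NP * IF = 4894 * 254 * 0.639 = 794325.564
FTP * 3600 = 1429200
TSS = (794325.564 / 1429200) * 100 = 55.58

55.58 TSS


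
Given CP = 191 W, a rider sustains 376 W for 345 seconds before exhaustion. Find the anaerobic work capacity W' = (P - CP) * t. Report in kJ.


Excess power = 376 - 191 = 185 W
Work above CP = 185 * 345 = 63825 J
W' = 63.825 kJ

63.825 kJ


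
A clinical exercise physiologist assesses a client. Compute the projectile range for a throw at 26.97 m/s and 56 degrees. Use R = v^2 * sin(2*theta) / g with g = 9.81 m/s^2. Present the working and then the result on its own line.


Two times the angle = 112 degrees
sin(112) = 0.927184
R = 727.3809 * 0.927184 / 9.81 = 68.748 m

68.748 m


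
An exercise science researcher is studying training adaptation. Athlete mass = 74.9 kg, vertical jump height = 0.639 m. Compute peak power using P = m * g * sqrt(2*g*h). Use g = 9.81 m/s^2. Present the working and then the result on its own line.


sqrt(2 * 9.81 * 0.639) = sqrt(12.53718) = 3.540788 m/s
P = 74.9 * 9.81 * 3.540788
= 2601.66 W

2601.66 W


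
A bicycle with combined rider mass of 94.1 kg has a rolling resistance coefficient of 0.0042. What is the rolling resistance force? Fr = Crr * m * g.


Fr = 0.0042 * 94.1 * 9.81
= 0.39522 * 9.81
= 3.877 N

3.877 N


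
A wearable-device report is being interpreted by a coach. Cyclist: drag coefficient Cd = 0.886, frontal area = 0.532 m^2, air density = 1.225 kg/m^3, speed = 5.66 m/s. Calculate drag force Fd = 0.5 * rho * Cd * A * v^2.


v^2 = 5.66^2 = 32.0356
Fd = 0.5 * 1.225 * 0.886 * 0.532 * 32.0356
= 9.249 N

9.249 N


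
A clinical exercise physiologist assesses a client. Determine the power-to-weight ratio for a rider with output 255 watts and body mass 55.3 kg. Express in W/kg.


P/W = 255 / 55.3 = 4.611 W/kg

4.611 W/kg


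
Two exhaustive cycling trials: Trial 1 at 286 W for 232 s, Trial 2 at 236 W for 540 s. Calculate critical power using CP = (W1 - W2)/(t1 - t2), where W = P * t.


W1 = 286 * 232 = 66352 J
W2 = 236 * 540 = 127440 J
CP = (66352 - 127440) / (232 - 540)
= -61088 / -308
= 198.34 W

198.34 W


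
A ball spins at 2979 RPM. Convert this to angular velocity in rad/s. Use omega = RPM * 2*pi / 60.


omega = 2979 * 2 * pi / 60
= 2979 * 6.28318531 / 60
= 18717.609 / 60
= 311.96 rad/s

311.96 rad/s


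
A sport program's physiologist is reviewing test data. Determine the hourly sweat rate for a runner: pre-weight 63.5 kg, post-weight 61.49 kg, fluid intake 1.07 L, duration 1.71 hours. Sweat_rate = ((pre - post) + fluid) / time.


Mass lost = 63.5 - 61.49 = 2.01 kg
Add fluid consumed: 2.01 + 1.07 = 3.08 L total sweat
Sweat rate = 3.08 / 1.71 = 1.801 L/h

1.801 L/h


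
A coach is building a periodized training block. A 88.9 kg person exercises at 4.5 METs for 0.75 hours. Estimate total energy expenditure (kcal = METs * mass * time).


Energy = METs * mass(kg) * time(h)
= 4.5 * 88.9 * 0.75
= 300.04 kcal

300.04 kcal


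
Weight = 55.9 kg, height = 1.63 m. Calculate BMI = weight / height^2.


height^2 = 1.63^2 = 2.6569
BMI = 55.9 / 2.6569 = 21.04 kg/m^2

21.04 kg/m^2


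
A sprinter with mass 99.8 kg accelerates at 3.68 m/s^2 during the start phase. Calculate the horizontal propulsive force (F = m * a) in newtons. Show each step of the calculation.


F = m * a
= 99.8 * 3.68
= 367.26 N

367.26 N


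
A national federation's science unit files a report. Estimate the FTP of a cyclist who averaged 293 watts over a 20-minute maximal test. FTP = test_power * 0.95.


FTP = 293 * 0.95 = 278.35 W

278.35 W


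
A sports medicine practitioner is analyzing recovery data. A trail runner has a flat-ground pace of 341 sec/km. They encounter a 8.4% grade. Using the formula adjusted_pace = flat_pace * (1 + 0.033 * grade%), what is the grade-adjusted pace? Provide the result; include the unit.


Grade factor = 1 + 0.033 * 8.4 = 1.2772
Adjusted = 341 * 1.2772 = 435.53 sec/km

435.53 s/km


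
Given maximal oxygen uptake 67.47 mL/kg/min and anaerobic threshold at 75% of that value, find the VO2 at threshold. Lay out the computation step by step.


Percentage as decimal = 0.75
VO2 at AT = 67.47 * 0.75 = 50.6 mL/kg/min

50.6 mL/kg/min


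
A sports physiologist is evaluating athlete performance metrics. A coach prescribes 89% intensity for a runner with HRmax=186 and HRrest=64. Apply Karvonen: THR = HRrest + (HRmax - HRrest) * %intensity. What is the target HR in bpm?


Heart rate reserve = 186 - 64 = 122
Intensity fraction = 89 / 100 = 0.89
THR = 64 + 122 * 0.89 = 172.58 bpm

172.58 bpm


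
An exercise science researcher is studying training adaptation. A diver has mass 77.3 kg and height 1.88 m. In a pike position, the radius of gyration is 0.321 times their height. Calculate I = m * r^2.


r = 0.321 * 1.88 = 0.60348 m
I = m * r^2 = 77.3 * 0.364188 = 28.152 kg*m^2

28.152 kg*m^2


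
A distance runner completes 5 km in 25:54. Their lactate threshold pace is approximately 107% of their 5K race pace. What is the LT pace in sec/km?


Convert to seconds: 25 min 54 s = 1554 s
Pace per km = 1554 / 5 = 310.8 s/km
LT pace = 310.8 * 1.07 = 332.56 s/km

332.56 s/km


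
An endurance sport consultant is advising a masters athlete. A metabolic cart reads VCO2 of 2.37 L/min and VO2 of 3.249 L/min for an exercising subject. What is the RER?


RER = VCO2 / VO2 = 2.37 / 3.249 = 0.7295

0.7295


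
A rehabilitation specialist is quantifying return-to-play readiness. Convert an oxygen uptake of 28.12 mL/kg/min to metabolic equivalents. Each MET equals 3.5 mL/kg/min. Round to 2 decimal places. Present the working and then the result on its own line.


One MET = 3.5 mL/kg/min
Number of METs = 28.12 / 3.5
= 8.03 METs

8.03 METs


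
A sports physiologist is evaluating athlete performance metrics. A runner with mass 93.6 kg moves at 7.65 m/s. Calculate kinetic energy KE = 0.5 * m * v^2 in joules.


v^2 = 7.65^2 = 58.5225
KE = 0.5 * 93.6 * 58.5225
= 2738.85 J

2738.85 J


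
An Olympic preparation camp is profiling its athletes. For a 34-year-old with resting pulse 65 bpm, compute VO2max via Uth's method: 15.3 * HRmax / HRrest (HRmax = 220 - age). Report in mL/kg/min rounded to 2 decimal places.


Step 1: HRmax = 220 - 34 = 186 bpm
Step 2: Ratio = 186 / 65 = 2.8615
Step 3: VO2max = 15.3 * 2.8615 = 43.78 mL/kg/min

43.78 mL/kg/min


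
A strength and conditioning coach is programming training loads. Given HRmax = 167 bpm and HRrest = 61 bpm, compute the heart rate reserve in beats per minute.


Heart rate reserve = maximum HR minus resting HR
HRR = 167 - 61 = 106 bpm

106 bpm


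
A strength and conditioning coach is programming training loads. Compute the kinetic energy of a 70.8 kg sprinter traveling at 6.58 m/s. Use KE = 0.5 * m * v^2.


Velocity squared = 43.2964
KE = 0.5 * 70.8 * 43.2964 = 1532.69 J

1532.69 J


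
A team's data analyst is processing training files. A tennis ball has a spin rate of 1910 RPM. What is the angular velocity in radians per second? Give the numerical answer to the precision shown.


Convert RPM to rad/s: multiply by 2*pi and divide by 60
omega = 1910 * 2 * pi / 60
= 200.015 rad/s

200.015 rad/s


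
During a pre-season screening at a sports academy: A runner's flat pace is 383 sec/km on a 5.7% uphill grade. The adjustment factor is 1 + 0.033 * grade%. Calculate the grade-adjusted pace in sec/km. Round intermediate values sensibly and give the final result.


Factor = 1 + 0.033 * 5.7 = 1.1881
Adjusted pace = 383 * 1.1881
= 455.04 sec/km

455.04 s/km


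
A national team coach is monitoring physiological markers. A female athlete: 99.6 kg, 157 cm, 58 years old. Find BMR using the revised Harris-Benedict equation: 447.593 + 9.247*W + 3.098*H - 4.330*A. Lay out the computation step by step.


Intercept = 447.593
Weight contribution = 9.247 * 99.6 = 921.0012
Height contribution = 3.098 * 157 = 486.386
Age contribution = 4.33 * 58 = 251.14
BMR = 447.593 + 921.0012 + 486.386 - 251.14
= 1603.84 kcal/day

1603.84 kcal/day


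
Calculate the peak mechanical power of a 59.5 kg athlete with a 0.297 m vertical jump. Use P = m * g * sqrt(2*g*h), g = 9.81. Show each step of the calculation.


First, sqrt(2gh) = sqrt(2 * 9.81 * 0.297)
= sqrt(5.82714) = 2.413947 m/s
Power = 59.5 * 9.81 * 2.413947 = 1409.01 W

1409.01 W


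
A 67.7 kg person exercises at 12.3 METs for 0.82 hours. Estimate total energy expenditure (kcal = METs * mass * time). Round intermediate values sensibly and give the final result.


Energy = METs * mass(kg) * time(h)
= 12.3 * 67.7 * 0.82
= 682.82 kcal

682.82 kcal


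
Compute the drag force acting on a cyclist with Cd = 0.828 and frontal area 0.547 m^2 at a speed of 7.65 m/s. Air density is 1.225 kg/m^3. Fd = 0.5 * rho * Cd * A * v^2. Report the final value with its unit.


Step 1: v^2 = 58.5225
Step 2: Fd = 0.5 * 1.225 * 0.828 * 0.547 * 58.5225
= 16.235 N

16.235 N


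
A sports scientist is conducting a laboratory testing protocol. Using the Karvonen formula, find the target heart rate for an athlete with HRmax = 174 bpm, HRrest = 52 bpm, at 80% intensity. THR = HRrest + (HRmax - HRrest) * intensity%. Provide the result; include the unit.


HRR = 174 - 52 = 122
THR = 52 + 122 * 0.8
= 52 + 97.6
= 149.6 bpm

149.6 bpm


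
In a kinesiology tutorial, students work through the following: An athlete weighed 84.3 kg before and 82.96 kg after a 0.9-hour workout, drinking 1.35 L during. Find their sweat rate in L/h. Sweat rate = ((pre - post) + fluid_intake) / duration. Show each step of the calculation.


Body mass change = 1.34 kg
Total sweat loss = 1.34 + 1.35 = 2.69 L
Rate = 2.69 / 0.9 = 2.989 L/h

2.989 L/h


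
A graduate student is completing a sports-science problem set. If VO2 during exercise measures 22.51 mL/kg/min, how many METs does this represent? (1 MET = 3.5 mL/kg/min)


METs = VO2 / 3.5 = 22.51 / 3.5 = 6.43

6.43 METs


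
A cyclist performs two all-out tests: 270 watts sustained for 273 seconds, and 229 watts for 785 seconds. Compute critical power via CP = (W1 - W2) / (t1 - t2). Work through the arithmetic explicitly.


W1 = P1 * t1 = 270 * 273 = 73710 J
W2 = P2 * t2 = 229 * 785 = 179765 J
CP = (73710 - 179765) / (273 - 785)
= 207.14 W

207.14 W


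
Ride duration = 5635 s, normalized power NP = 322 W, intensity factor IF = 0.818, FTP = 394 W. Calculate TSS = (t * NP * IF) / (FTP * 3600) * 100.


Numerator = 5635 * 322 * 0.818 = 1484236.46
Denominator = 394 * 3600 = 1418400
TSS = 1484236.46 / 1418400 * 100
= 104.64

104.64 TSS


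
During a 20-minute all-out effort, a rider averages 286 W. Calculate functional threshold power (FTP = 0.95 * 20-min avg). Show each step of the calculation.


FTP = 0.95 * 286
= 271.7 W

271.7 W


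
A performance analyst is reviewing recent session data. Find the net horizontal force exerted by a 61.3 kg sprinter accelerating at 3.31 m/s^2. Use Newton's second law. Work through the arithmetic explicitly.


Newton's second law: F = m * a
F = 61.3 * 3.31 = 202.9 N

202.9 N


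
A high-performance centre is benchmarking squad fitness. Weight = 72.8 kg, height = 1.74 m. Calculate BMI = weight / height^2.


height^2 = 1.74^2 = 3.0276
BMI = 72.8 / 3.0276 = 24.05 kg/m^2

24.05 kg/m^2


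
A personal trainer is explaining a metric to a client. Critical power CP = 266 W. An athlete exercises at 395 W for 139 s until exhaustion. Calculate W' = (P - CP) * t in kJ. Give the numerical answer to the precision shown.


P - CP = 395 - 266 = 129 W
W' = 129 * 139 = 17931 J
= 17931 / 1000 = 17.931 kJ

17.931 kJ


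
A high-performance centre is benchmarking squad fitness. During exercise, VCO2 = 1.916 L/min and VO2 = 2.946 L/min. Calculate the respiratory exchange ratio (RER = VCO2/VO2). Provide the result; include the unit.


RER = VCO2 / VO2
= 1.916 / 2.946
= 0.6504

0.6504


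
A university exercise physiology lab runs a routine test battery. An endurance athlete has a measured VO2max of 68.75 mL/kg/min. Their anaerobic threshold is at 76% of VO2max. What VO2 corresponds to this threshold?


Anaerobic threshold VO2 = VO2max * 76%
= 68.75 * 0.76
= 52.25 mL/kg/min

52.25 mL/kg/min


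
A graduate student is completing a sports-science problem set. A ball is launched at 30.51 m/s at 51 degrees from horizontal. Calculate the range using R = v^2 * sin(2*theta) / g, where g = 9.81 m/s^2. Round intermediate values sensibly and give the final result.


sin(2 * 51) = sin(102) = 0.978148
v^2 = 30.51^2 = 930.8601
R = 930.8601 * 0.978148 / 9.81
= 92.815 m

92.815 m


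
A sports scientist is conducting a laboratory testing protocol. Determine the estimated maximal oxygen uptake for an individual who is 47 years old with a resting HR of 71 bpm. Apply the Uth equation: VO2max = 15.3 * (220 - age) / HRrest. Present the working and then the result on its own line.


HRmax = 220 - 47 = 173
VO2max = 15.3 * (173 / 71)
= 15.3 * 2.4366
= 37.28 mL/kg/min

37.28 mL/kg/min


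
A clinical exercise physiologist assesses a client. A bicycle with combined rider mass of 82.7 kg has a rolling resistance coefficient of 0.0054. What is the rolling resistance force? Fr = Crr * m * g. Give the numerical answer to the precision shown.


Fr = 0.0054 * 82.7 * 9.81
= 0.44658 * 9.81
= 4.381 N

4.381 N


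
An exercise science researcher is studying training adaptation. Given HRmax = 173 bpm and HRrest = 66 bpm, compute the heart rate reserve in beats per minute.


Heart rate reserve = maximum HR minus resting HR
HRR = 173 - 66 = 107 bpm

107 bpm


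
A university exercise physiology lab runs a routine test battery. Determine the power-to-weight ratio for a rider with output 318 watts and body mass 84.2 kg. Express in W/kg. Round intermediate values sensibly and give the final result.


P/W = 318 / 84.2 = 3.777 W/kg

3.777 W/kg


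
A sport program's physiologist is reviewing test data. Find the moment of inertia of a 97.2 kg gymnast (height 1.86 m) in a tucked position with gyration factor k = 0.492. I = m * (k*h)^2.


Radius of gyration = 0.492 * 1.86 = 0.91512 m
I = 97.2 * 0.91512^2
= 97.2 * 0.837445
= 81.4 kg*m^2

81.4 kg*m^2


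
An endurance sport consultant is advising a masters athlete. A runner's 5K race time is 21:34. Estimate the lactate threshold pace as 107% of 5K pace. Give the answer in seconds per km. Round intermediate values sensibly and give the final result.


Total race time = 21*60 + 34 = 1294 seconds
5K pace = 1294 / 5 = 258.8 sec/km
LT pace = 258.8 * 1.07 = 276.92 sec/km

276.92 s/km


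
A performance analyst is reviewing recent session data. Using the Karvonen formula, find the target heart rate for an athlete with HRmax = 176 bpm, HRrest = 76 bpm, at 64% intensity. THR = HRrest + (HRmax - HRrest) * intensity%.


HRR = 176 - 76 = 100
THR = 76 + 100 * 0.64
= 76 + 64.0
= 140.0 bpm

140.0 bpm


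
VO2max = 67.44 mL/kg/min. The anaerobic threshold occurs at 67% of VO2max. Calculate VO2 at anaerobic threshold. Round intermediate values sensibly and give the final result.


AT fraction = 67 / 100 = 0.67
AT VO2 = 67.44 * 0.67
= 45.18 mL/kg/min

45.18 mL/kg/min


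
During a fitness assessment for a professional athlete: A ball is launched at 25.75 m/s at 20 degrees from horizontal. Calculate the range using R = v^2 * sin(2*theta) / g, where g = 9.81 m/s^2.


sin(2 * 20) = sin(40) = 0.642788
v^2 = 25.75^2 = 663.0625
R = 663.0625 * 0.642788 / 9.81
= 43.446 m

43.446 m


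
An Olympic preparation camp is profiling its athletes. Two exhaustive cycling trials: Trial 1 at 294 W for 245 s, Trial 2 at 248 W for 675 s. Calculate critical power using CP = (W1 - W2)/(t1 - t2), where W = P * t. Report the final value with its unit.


W1 = 294 * 245 = 72030 J
W2 = 248 * 675 = 167400 J
CP = (72030 - 167400) / (245 - 675)
= -95370 / -430
= 221.79 W

221.79 W


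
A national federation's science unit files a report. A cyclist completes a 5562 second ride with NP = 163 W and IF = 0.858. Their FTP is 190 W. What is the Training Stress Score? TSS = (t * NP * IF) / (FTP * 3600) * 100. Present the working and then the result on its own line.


t * NP * IF = 5562 * 163 * 0.858 = 777867.948
FTP * 3600 = 684000
TSS = (777867.948 / 684000) * 100 = 113.72

113.72 TSS


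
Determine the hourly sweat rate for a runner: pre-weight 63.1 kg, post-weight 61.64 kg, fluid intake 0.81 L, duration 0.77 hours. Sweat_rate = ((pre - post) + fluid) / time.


Mass lost = 63.1 - 61.64 = 1.46 kg
Add fluid consumed: 1.46 + 0.81 = 2.27 L total sweat
Sweat rate = 2.27 / 0.77 = 2.948 L/h

2.948 L/h


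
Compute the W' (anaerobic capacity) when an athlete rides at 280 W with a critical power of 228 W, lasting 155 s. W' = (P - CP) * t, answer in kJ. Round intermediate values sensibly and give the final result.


Above-CP power = 52 W
Duration = 155 s
W' = 52 * 155 = 8060 J
Convert: 8060 / 1000 = 8.06 kJ

8.06 kJ


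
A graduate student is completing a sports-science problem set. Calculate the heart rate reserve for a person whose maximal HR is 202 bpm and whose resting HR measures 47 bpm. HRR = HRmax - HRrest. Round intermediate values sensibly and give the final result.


HRmax = 202 bpm
HRrest = 47 bpm
HRR = 202 - 47 = 155 bpm

155 bpm


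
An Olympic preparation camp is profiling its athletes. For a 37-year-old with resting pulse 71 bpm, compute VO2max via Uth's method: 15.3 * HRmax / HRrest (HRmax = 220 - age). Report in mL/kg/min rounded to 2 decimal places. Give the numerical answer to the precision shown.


Step 1: HRmax = 220 - 37 = 183 bpm
Step 2: Ratio = 183 / 71 = 2.5775
Step 3: VO2max = 15.3 * 2.5775 = 39.44 mL/kg/min

39.44 mL/kg/min


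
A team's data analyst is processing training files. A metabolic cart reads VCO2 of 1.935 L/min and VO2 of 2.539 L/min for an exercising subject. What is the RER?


RER = VCO2 / VO2 = 1.935 / 2.539 = 0.7621

0.7621


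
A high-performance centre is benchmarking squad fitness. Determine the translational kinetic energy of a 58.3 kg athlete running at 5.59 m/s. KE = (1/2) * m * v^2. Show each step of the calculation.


KE = 0.5 * m * v^2
= 0.5 * 58.3 * 5.59^2
= 0.5 * 58.3 * 31.2481
= 910.88 J

910.88 J


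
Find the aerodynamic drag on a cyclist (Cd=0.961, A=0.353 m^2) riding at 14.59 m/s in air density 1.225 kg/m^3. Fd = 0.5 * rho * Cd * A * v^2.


Fd = 0.5 * 1.225 * 0.961 * 0.353 * 14.59^2
= 0.5 * 1.225 * 0.961 * 0.353 * 212.8681
= 44.23 N

44.23 N
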